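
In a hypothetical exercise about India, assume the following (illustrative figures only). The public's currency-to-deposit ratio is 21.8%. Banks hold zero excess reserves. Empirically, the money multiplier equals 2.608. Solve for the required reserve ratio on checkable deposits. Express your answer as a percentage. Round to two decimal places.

Using m = 2.608. Since m = (1 + c)/(c + rr + e), the denominator satisfies c + rr + e = (1 + c)/m = (1 + 0.218) / 2.608 ≈ 0.467025.
With c = 0.218 and e = 0, the required reserve ratio on checkable deposits is 0.467025 − 0.218 − 0 = 0.249025.

24.90%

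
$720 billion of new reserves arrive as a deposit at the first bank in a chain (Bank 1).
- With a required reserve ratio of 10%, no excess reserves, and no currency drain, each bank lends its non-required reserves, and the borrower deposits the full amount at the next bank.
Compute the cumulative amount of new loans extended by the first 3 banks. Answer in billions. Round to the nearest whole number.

$1756 billion

Bank i lends (1 − rr)^i of the original deposit: Bank 1 lends 720·0.9000 = 648.0000, Bank 2 lends 720·0.9000² = 583.2000, and so on.
Summing a geometric series: total = 720·[0.9000·(1 − 0.9000^3) / (1 − 0.9000)] = 1756.0800 billion.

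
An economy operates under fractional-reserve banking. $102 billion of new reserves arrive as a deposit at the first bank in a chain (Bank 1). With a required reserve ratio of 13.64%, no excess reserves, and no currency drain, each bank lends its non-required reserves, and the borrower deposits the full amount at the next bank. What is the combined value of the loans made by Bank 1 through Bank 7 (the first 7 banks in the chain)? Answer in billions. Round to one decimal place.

Bank i lends (1 − rr)^i of the original deposit: Bank 1 lends 102·0.8636 = 88.0872, Bank 2 lends 102·0.8636² ≈ 76.0721, and so on.
Summing a geometric series: total = 102·[0.8636·(1 − 0.8636^7) / (1 − 0.8636)] ≈ 414.4413 billion.

$414.4 billion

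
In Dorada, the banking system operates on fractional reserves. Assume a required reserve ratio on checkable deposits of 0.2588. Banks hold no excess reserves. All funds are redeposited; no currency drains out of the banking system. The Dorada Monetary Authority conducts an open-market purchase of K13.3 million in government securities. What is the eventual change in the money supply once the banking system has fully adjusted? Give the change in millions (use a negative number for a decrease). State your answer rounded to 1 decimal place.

The simple money multiplier is m = 1/rr = 1/0.2588 ≈ 3.8640.
An open-market purchase increases the monetary base by 13.3 million, so ΔM = m × ΔMB = 3.8640 × 13.3 = 51.3912 million.

K51.4 million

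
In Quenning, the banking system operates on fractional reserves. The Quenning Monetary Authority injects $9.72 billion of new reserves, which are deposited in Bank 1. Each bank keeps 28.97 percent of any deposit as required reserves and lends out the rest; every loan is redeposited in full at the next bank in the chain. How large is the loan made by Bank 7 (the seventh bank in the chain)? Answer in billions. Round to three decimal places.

Each bank lends a fraction (1 − rr) = 0.7103 of the deposit it receives, so Bank 7 receives 9.72·0.7103^6 and lends 9.72·0.7103^7 ≈ 0.8867 billion.

$0.887 billion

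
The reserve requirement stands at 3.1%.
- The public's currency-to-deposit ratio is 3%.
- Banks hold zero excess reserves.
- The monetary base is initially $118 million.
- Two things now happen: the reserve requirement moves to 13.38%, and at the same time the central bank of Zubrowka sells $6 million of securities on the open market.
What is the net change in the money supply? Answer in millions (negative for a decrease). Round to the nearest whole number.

Before: m₁ = (1 + 0.03) / (0.031 + 0.03) ≈ 16.8852, MB₁ = 118, so M₁ = 16.8852 × 118 = 1992.4536 million.
After: m₂ = (1 + 0.03) / (0.1338 + 0.03) ≈ 6.2882, MB₂ = 118 − 6 = 112, so M₂ = 6.2882 × 112 = 704.2784 million.
ΔM = M₂ − M₁ = 704.2784 − 1992.4536 = -1288.1752 million.

-1288 million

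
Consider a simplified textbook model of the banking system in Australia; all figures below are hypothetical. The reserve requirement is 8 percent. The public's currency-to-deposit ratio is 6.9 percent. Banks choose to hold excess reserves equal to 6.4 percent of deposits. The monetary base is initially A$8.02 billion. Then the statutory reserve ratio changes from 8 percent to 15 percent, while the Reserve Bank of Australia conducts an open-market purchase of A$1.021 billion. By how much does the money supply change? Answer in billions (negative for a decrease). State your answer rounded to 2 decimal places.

-6.10 billion

Before: m₁ = (1 + 0.069) / (0.08 + 0.064 + 0.069) ≈ 5.0188, MB₁ = 8.02, so M₁ = 5.0188 × 8.02 ≈ 40.2508 billion.
After: m₂ = (1 + 0.069) / (0.15 + 0.064 + 0.069) ≈ 3.7774, MB₂ = 8.02 + 1.021 = 9.041, so M₂ = 3.7774 × 9.041 ≈ 34.1515 billion.
ΔM = M₂ − M₁ = 34.1515 − 40.2508 = -6.0993 billion.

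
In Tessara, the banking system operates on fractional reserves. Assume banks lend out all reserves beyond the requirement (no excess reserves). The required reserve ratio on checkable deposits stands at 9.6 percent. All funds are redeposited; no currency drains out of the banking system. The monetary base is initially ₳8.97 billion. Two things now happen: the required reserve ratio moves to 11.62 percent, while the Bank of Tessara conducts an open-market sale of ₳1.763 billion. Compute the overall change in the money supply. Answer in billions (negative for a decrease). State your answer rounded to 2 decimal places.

-31.42 billion

Before: m₁ = 1 / (0.096) ≈ 10.4167, MB₁ = 8.97, so M₁ = 10.4167 × 8.97 ≈ 93.4378 billion.
After: m₂ = 1 / (0.1162) ≈ 8.6059, MB₂ = 8.97 − 1.763 = 7.207, so M₂ = 8.6059 × 7.207 ≈ 62.0227 billion.
ΔM = M₂ − M₁ = 62.0227 − 93.4378 = -31.4151 billion.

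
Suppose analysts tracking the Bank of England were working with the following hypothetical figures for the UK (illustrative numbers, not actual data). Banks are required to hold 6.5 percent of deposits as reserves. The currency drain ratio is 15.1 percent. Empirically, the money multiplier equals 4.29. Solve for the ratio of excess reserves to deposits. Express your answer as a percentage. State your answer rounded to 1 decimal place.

Using m = 4.29. Since m = (1 + c)/(c + rr + e), the denominator satisfies c + rr + e = (1 + c)/m = (1 + 0.151) / 4.29 ≈ 0.268298.
With c = 0.151 and rr = 0.065, the ratio of excess reserves to deposits is 0.268298 − 0.151 − 0.065 = 0.052298.

5.2%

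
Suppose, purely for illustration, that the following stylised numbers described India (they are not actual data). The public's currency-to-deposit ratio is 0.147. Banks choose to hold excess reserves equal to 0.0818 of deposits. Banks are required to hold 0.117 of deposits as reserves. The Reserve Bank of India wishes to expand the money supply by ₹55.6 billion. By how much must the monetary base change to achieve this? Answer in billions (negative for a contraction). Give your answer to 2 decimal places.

₹16.76 billion

The money multiplier is m = (1 + c) / (rr + e + c) = (1 + 0.147) / (0.117 + 0.0818 + 0.147) ≈ 3.31695.
ΔMB = ΔM / m = (+55.6) / 3.31695 ≈ 16.7624 billion.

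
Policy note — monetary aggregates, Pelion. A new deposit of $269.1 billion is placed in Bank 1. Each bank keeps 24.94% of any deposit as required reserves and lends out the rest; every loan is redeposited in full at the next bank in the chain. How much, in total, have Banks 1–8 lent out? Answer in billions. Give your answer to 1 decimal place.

Bank i lends (1 − rr)^i of the original deposit: Bank 1 lends 269.1·0.7506 ≈ 201.9865, Bank 2 lends 269.1·0.7506² ≈ 151.6110, and so on.
Summing a geometric series: total = 269.1·[0.7506·(1 − 0.7506^8) / (1 − 0.7506)] ≈ 728.2888 billion.

$728.3 billion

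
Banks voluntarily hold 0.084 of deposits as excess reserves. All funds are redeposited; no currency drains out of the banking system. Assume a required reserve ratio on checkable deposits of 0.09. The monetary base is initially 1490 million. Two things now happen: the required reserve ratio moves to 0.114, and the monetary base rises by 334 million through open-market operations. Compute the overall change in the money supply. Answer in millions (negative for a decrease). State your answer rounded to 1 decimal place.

648.9 million

Before: m₁ = 1 / (0.09 + 0.084) ≈ 5.747126, MB₁ = 1490, so M₁ = 5.747126 × 1490 ≈ 8563.2177 million.
After: m₂ = 1 / (0.114 + 0.084) ≈ 5.050505, MB₂ = 1490 + 334 = 1824, so M₂ = 5.050505 × 1824 ≈ 9212.1211 million.
ΔM = M₂ − M₁ = 9212.1211 − 8563.2177 = 648.9034 million.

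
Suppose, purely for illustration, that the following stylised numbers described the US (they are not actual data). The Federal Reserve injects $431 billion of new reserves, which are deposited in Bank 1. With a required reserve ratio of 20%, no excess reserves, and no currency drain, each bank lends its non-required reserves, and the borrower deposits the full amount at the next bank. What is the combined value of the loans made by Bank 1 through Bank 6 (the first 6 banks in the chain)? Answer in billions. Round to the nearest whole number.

$1272 billion

Bank i lends (1 − rr)^i of the original deposit: Bank 1 lends 431·0.8000 = 344.8000, Bank 2 lends 431·0.8000² = 275.8400, and so on.
Summing a geometric series: total = 431·[0.8000·(1 − 0.8000^6) / (1 − 0.8000)] ≈ 1272.0637 billion.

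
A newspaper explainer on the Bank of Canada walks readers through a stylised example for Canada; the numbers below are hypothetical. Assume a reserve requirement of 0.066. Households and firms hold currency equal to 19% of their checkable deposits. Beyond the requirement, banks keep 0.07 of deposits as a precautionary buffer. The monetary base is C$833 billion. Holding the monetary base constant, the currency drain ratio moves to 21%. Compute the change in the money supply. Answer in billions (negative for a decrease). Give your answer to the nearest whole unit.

-128 billion

Initially m₁ = (1 + 0.19) / (0.066 + 0.07 + 0.19) ≈ 3.6503, so M₁ = 3.6503 × 833 = 3040.6999 billion.
After the change m₂ = (1 + 0.21) / (0.066 + 0.07 + 0.21) ≈ 3.4971, so M₂ = 3.4971 × 833 = 2913.0843 billion.
ΔM = M₂ − M₁ = 2913.0843 − 3040.6999 = -127.6156 billion.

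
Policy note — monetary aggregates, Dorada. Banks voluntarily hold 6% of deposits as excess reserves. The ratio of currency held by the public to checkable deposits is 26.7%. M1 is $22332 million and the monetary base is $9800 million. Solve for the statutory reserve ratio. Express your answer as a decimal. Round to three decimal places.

0.229

Using m = M/MB = 22332/9800 ≈ 2.278776. Since m = (1 + c)/(c + rr + e), the denominator satisfies c + rr + e = (1 + c)/m = (1 + 0.267) / 2.278776 ≈ 0.556000.
With c = 0.267 and e = 0.06, the statutory reserve ratio is 0.556000 − 0.267 − 0.06 = 0.229.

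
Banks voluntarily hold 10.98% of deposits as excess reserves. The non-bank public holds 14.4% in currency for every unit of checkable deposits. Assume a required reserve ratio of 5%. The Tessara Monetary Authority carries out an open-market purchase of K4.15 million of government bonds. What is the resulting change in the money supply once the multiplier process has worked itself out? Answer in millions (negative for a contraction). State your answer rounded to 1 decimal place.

K15.6 million

The money multiplier is m = (1 + c) / (rr + e + c) = (1 + 0.144) / (0.05 + 0.1098 + 0.144) ≈ 3.7656.
The purchase adds 4.15 million of base, so ΔM = m × ΔMB = 3.7656 × (+4.15) ≈ 15.6272 million.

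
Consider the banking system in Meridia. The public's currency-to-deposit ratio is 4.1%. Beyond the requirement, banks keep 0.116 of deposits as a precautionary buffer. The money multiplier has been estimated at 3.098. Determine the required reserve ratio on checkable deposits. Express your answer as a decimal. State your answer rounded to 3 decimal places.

0.179

Using m = 3.098. Since m = (1 + c)/(c + rr + e), the denominator satisfies c + rr + e = (1 + c)/m = (1 + 0.041) / 3.098 ≈ 0.336023.
With c = 0.041 and e = 0.116, the required reserve ratio on checkable deposits is 0.336023 − 0.041 − 0.116 = 0.179023.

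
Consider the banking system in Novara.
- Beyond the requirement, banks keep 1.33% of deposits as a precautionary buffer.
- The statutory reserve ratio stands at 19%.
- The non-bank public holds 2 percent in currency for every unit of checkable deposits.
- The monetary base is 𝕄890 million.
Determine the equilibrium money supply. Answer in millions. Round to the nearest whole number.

𝕄4065 million

The money multiplier is m = (1 + c) / (rr + e + c) = (1 + 0.02) / (0.19 + 0.0133 + 0.02) ≈ 4.5678.
So M = m × MB = 4.5678 × 890 = 4065.342 million.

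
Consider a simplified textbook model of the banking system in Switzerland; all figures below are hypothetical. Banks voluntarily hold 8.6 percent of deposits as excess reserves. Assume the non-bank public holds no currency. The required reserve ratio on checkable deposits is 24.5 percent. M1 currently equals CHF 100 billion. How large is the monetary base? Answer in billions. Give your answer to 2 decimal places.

CHF 33.10 billion

The money multiplier is m = 1 / (rr + e) = 1 / (0.245 + 0.086) ≈ 3.02115.
MB = M / m = 100 / 3.02115 ≈ 33.1 billion.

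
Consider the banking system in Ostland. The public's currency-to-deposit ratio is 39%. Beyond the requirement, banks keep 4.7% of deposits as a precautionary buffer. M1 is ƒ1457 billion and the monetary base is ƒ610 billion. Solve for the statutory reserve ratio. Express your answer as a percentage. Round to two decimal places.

14.49%

Using m = M/MB = 1457/610 ≈ 2.388525. Since m = (1 + c)/(c + rr + e), the denominator satisfies c + rr + e = (1 + c)/m = (1 + 0.39) / 2.388525 ≈ 0.581949.
With c = 0.39 and e = 0.047, the statutory reserve ratio is 0.581949 − 0.39 − 0.047 = 0.144949.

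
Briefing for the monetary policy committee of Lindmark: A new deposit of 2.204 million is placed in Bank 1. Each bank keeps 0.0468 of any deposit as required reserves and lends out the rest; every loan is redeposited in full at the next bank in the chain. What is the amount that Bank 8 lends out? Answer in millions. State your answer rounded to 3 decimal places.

Each bank lends a fraction (1 − rr) = 0.9532 of the deposit it receives, so Bank 8 receives 2.204·0.9532^7 and lends 2.204·0.9532^8 ≈ 1.5020 million.

1.502 million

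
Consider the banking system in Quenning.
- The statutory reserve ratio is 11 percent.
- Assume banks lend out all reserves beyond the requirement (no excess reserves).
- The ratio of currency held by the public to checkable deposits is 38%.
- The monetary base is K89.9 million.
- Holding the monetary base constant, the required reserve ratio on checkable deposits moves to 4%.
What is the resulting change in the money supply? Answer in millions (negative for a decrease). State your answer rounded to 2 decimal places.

Initially m₁ = (1 + 0.38) / (0.11 + 0.38) ≈ 2.81633, so M₁ = 2.81633 × 89.9 ≈ 253.1881 million.
After the change m₂ = (1 + 0.38) / (0.04 + 0.38) ≈ 3.28571, so M₂ = 3.28571 × 89.9 ≈ 295.3853 million.
ΔM = M₂ − M₁ = 295.3853 − 253.1881 = 42.1972 million.

K42.20 million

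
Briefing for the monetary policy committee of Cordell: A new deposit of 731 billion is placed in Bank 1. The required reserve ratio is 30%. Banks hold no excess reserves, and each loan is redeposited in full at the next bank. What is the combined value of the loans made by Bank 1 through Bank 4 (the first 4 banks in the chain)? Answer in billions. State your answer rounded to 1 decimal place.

1296.1 billion

Bank i lends (1 − rr)^i of the original deposit: Bank 1 lends 731·0.7000 = 511.7000, Bank 2 lends 731·0.7000² = 358.1900, and so on.
Summing a geometric series: total = 731·[0.7000·(1 − 0.7000^4) / (1 − 0.7000)] = 1296.1361 billion.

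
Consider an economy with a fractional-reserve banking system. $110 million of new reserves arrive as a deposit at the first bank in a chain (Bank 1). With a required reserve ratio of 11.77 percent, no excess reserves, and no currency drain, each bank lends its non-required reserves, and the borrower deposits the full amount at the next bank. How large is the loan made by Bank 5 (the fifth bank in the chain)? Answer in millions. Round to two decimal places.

$58.81 million

Each bank lends a fraction (1 − rr) = 0.8823 of the deposit it receives, so Bank 5 receives 110·0.8823^4 and lends 110·0.8823^5 ≈ 58.8131 million.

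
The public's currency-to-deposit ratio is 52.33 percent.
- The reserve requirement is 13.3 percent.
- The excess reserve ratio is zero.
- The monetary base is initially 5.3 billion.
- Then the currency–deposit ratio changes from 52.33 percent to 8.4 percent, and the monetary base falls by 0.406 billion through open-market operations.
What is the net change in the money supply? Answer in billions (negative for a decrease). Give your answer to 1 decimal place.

Before: m₁ = (1 + 0.5233) / (0.133 + 0.5233) ≈ 2.3210, MB₁ = 5.3, so M₁ = 2.3210 × 5.3 = 12.3013 billion.
After: m₂ = (1 + 0.084) / (0.133 + 0.084) ≈ 4.9954, MB₂ = 5.3 − 0.406 = 4.894, so M₂ = 4.9954 × 4.894 ≈ 24.4475 billion.
ΔM = M₂ − M₁ = 24.4475 − 12.3013 = 12.1462 billion.

12.1 billion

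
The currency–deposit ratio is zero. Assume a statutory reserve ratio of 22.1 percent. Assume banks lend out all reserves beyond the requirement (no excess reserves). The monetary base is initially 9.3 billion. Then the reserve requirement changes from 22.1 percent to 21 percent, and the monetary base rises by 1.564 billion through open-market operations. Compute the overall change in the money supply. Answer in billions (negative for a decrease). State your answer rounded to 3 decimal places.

9.652 billion

Before: m₁ = 1 / (0.221) ≈ 4.524887, MB₁ = 9.3, so M₁ = 4.524887 × 9.3 ≈ 42.0814 billion.
After: m₂ = 1 / (0.21) ≈ 4.761905, MB₂ = 9.3 + 1.564 = 10.864, so M₂ = 4.761905 × 10.864 ≈ 51.7333 billion.
ΔM = M₂ − M₁ = 51.7333 − 42.0814 = 9.6519 billion.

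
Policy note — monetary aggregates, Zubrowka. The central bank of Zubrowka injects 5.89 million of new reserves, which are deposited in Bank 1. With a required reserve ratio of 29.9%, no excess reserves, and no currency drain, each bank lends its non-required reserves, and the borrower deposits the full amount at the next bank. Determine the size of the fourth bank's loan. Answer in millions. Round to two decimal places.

Each bank lends a fraction (1 − rr) = 0.7010 of the deposit it receives, so Bank 4 receives 5.89·0.7010^3 and lends 5.89·0.7010^4 ≈ 1.4223 million.

1.42 million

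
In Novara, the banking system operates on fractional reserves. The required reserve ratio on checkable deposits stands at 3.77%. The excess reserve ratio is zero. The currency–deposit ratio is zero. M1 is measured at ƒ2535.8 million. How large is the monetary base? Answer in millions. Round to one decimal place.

With no currency drain and no excess reserves, the money multiplier is m = 1/rr = 1/0.0377 ≈ 26.525199.
The monetary base is MB = M / m = 2535.8 / 26.525199 ≈ 95.5997 million.

ƒ95.6 million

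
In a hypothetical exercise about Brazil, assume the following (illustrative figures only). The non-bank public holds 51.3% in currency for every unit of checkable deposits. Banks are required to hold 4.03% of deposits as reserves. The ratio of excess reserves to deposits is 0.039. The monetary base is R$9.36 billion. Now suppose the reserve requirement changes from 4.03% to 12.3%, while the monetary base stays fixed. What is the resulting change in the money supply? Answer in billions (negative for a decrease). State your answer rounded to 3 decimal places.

Initially m₁ = (1 + 0.513) / (0.0403 + 0.039 + 0.513) ≈ 2.55445, so M₁ = 2.55445 × 9.36 ≈ 23.9097 billion.
After the change m₂ = (1 + 0.513) / (0.123 + 0.039 + 0.513) ≈ 2.24148, so M₂ = 2.24148 × 9.36 ≈ 20.9803 billion.
ΔM = M₂ − M₁ = 20.9803 − 23.9097 = -2.9294 billion.

-2.929 billion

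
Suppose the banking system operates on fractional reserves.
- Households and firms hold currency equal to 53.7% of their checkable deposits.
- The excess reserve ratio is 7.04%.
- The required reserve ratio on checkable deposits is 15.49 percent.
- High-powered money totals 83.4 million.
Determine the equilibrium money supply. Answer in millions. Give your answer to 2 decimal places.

168.16 million

The money multiplier is m = (1 + c) / (rr + e + c) = (1 + 0.537) / (0.1549 + 0.0704 + 0.537) ≈ 2.01627.
So M = m × MB = 2.01627 × 83.4 ≈ 168.1569 million.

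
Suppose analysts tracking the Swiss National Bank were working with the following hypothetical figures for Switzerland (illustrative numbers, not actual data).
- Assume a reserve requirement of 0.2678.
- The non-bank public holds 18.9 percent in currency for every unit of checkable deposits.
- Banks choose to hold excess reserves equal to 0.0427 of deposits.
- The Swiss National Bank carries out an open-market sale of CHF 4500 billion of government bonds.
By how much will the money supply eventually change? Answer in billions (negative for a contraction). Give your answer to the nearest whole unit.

The money multiplier is m = (1 + c) / (rr + e + c) = (1 + 0.189) / (0.2678 + 0.0427 + 0.189) ≈ 2.38038.
The sale removes 4500 billion of base, so ΔM = m × ΔMB = 2.38038 × (−4500) = -10711.71 billion.

-10712 billion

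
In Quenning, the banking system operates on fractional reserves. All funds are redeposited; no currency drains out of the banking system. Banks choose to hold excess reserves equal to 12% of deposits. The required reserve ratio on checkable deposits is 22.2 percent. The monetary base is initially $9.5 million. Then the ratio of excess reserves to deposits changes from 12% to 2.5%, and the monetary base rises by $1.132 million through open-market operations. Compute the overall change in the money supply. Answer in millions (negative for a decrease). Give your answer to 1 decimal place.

Before: m₁ = 1 / (0.222 + 0.12) ≈ 2.9240, MB₁ = 9.5, so M₁ = 2.9240 × 9.5 = 27.778 million.
After: m₂ = 1 / (0.222 + 0.025) ≈ 4.0486, MB₂ = 9.5 + 1.132 = 10.632, so M₂ = 4.0486 × 10.632 ≈ 43.0447 million.
ΔM = M₂ − M₁ = 43.0447 − 27.778 = 15.2667 million.

$15.3 million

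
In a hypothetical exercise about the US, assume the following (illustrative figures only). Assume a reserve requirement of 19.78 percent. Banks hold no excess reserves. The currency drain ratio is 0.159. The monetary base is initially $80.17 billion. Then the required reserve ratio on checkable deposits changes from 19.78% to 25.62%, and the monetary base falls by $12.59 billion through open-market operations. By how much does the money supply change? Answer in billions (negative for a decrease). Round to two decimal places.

Before: m₁ = (1 + 0.159) / (0.1978 + 0.159) ≈ 3.24832, MB₁ = 80.17, so M₁ = 3.24832 × 80.17 ≈ 260.4178 billion.
After: m₂ = (1 + 0.159) / (0.2562 + 0.159) ≈ 2.79143, MB₂ = 80.17 − 12.59 = 67.58, so M₂ = 2.79143 × 67.58 ≈ 188.6448 billion.
ΔM = M₂ − M₁ = 188.6448 − 260.4178 = -71.773 billion.

-71.77 billion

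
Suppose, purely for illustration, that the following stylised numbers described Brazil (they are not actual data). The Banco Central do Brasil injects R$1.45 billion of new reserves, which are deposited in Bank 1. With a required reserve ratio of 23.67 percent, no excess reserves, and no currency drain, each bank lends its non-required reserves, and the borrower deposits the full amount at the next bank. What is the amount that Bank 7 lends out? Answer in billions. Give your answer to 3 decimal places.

R$0.219 billion

Each bank lends a fraction (1 − rr) = 0.7633 of the deposit it receives, so Bank 7 receives 1.45·0.7633^6 and lends 1.45·0.7633^7 ≈ 0.2189 billion.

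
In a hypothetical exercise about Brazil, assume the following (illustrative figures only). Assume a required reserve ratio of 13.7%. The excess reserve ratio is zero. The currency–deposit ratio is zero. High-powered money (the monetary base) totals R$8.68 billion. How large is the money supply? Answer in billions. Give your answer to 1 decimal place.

R$63.4 billion

With no currency drain or excess reserves, the money multiplier is m = 1/rr = 1/0.137 ≈ 7.2993.
Money supply M = m × MB = 7.2993 × 8.68 ≈ 63.3579 billion.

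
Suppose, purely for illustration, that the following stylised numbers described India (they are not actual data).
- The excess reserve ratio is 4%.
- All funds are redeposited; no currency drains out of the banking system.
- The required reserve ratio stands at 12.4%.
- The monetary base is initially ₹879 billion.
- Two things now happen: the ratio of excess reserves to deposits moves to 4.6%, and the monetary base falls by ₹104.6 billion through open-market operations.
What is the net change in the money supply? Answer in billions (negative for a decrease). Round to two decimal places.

-804.46 billion

Before: m₁ = 1 / (0.124 + 0.04) ≈ 6.097561, MB₁ = 879, so M₁ = 6.097561 × 879 ≈ 5359.7561 billion.
After: m₂ = 1 / (0.124 + 0.046) ≈ 5.882353, MB₂ = 879 − 104.6 = 774.4, so M₂ = 5.882353 × 774.4 ≈ 4555.2942 billion.
ΔM = M₂ − M₁ = 4555.2942 − 5359.7561 = -804.4619 billion.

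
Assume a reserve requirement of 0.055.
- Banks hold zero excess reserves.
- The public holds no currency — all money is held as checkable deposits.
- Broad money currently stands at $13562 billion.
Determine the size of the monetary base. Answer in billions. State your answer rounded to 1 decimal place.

$745.9 billion

With no currency drain and no excess reserves, the money multiplier is m = 1/rr = 1/0.055 ≈ 18.1818182.
The monetary base is MB = M / m = 13562 / 18.1818182 ≈ 745.91 billion.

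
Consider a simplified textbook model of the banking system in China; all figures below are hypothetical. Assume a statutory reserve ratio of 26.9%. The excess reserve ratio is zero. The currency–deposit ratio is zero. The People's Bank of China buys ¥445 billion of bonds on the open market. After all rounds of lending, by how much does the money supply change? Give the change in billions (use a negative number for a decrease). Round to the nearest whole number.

¥1654 billion

The simple money multiplier is m = 1/rr = 1/0.269 ≈ 3.7175.
An open-market purchase increases the monetary base by 445 billion, so ΔM = m × ΔMB = 3.7175 × 445 = 1654.2875 billion.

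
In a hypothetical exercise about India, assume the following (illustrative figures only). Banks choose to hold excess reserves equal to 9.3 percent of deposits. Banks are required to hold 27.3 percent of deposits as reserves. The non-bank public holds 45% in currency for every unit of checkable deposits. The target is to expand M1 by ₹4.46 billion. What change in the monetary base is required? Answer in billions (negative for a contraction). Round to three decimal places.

₹2.510 billion

The money multiplier is m = (1 + c) / (rr + e + c) = (1 + 0.45) / (0.273 + 0.093 + 0.45) ≈ 1.77696.
ΔMB = ΔM / m = (+4.46) / 1.77696 ≈ 2.5099 billion.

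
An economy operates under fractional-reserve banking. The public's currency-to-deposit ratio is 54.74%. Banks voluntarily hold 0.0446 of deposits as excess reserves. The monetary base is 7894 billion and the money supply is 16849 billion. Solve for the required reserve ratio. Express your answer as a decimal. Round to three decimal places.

0.133

Using m = M/MB = 16849/7894 ≈ 2.134406. Since m = (1 + c)/(c + rr + e), the denominator satisfies c + rr + e = (1 + c)/m = (1 + 0.5474) / 2.134406 ≈ 0.724979.
With c = 0.5474 and e = 0.0446, the required reserve ratio is 0.724979 − 0.5474 − 0.0446 = 0.132979.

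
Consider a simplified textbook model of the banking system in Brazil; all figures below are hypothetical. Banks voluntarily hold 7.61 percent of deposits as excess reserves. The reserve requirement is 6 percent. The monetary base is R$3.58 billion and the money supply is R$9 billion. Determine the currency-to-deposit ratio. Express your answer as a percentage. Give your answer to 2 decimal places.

43.45%

Using m = M/MB = 9/3.58 ≈ 2.513966. From m = (1 + c)/(c + rr + e), rearranging gives 1 + c = m·(c + rr + e), so c·(1 − m) = m·(rr + e) − 1.
Hence c = [m·(rr + e) − 1]/(1 − m) = [2.513966 × (0.06 + 0.0761) − 1] / (1 − 2.513966) ≈ 0.434520.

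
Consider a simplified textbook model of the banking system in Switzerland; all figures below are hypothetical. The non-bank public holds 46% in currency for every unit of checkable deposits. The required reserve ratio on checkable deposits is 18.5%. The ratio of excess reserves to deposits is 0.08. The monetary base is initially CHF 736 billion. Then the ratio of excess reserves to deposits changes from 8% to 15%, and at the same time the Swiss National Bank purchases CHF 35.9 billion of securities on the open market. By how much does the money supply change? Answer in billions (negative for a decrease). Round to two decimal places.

Before: m₁ = (1 + 0.46) / (0.185 + 0.08 + 0.46) ≈ 2.013793, MB₁ = 736, so M₁ = 2.013793 × 736 ≈ 1482.1516 billion.
After: m₂ = (1 + 0.46) / (0.185 + 0.15 + 0.46) ≈ 1.836478, MB₂ = 736 + 35.9 = 771.9, so M₂ = 1.836478 × 771.9 ≈ 1417.5774 billion.
ΔM = M₂ − M₁ = 1417.5774 − 1482.1516 = -64.5742 billion.

-64.57 billion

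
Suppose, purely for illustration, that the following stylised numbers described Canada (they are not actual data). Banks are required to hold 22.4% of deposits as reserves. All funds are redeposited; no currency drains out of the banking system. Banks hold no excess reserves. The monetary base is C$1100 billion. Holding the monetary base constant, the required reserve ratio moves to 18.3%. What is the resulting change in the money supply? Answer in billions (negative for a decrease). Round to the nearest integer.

C$1100 billion

Initially m₁ = 1 / (0.224) ≈ 4.46429, so M₁ = 4.46429 × 1100 = 4910.719 billion.
After the change m₂ = 1 / (0.183) ≈ 5.46448, so M₂ = 5.46448 × 1100 = 6010.928 billion.
ΔM = M₂ − M₁ = 6010.928 − 4910.719 = 1100.209 billion.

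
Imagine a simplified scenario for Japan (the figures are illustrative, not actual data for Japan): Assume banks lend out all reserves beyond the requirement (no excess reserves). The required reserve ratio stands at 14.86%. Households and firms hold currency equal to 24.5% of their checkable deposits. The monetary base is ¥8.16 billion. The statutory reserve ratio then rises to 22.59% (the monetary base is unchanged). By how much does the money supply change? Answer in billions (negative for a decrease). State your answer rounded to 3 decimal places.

-4.237 billion

Initially m₁ = (1 + 0.245) / (0.1486 + 0.245) ≈ 3.16311, so M₁ = 3.16311 × 8.16 ≈ 25.811 billion.
After the change m₂ = (1 + 0.245) / (0.2259 + 0.245) ≈ 2.64387, so M₂ = 2.64387 × 8.16 ≈ 21.574 billion.
ΔM = M₂ − M₁ = 21.574 − 25.811 = -4.237 billion.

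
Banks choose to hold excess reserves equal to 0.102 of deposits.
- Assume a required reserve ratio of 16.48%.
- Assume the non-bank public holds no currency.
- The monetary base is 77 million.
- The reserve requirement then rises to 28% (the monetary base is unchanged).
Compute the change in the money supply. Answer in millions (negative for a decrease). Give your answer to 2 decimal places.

Initially m₁ = 1 / (0.1648 + 0.102) ≈ 3.74813, so M₁ = 3.74813 × 77 ≈ 288.606 million.
After the change m₂ = 1 / (0.28 + 0.102) ≈ 2.61780, so M₂ = 2.61780 × 77 = 201.5706 million.
ΔM = M₂ − M₁ = 201.5706 − 288.606 = -87.0354 million.

-87.04 million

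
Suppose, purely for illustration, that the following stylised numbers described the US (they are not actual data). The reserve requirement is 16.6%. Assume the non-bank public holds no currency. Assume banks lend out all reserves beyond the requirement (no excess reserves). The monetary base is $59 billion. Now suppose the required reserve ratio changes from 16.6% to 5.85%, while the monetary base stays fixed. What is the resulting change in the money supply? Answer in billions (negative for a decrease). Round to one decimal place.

$653.1 billion

Initially m₁ = 1 / (0.166) ≈ 6.0241, so M₁ = 6.0241 × 59 = 355.4219 billion.
After the change m₂ = 1 / (0.0585) ≈ 17.0940, so M₂ = 17.0940 × 59 = 1008.546 billion.
ΔM = M₂ − M₁ = 1008.546 − 355.4219 = 653.1241 billion.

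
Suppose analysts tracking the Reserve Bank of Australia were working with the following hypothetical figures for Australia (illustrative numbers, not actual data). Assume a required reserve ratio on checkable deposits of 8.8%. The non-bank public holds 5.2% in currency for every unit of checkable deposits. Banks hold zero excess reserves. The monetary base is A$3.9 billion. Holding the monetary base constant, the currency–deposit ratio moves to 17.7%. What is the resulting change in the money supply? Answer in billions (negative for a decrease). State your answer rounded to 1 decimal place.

Initially m₁ = (1 + 0.052) / (0.088 + 0.052) ≈ 7.5143, so M₁ = 7.5143 × 3.9 ≈ 29.3058 billion.
After the change m₂ = (1 + 0.177) / (0.088 + 0.177) ≈ 4.4415, so M₂ = 4.4415 × 3.9 ≈ 17.3218 billion.
ΔM = M₂ − M₁ = 17.3218 − 29.3058 = -11.984 billion.

-12.0 billion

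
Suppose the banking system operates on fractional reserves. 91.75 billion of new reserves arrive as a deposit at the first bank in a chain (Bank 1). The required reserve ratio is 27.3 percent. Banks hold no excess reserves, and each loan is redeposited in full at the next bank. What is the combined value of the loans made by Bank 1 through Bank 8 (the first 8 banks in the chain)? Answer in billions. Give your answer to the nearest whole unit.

225 billion

Bank i lends (1 − rr)^i of the original deposit: Bank 1 lends 91.75·0.7270 ≈ 66.7022, Bank 2 lends 91.75·0.7270² ≈ 48.4925, and so on.
Summing a geometric series: total = 91.75·[0.7270·(1 − 0.7270^8) / (1 − 0.7270)] ≈ 225.2649 billion.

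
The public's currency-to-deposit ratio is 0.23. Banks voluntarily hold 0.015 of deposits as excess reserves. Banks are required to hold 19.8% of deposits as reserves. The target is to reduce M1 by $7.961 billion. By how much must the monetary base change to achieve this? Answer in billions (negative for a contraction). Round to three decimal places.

The money multiplier is m = (1 + c) / (rr + e + c) = (1 + 0.23) / (0.198 + 0.015 + 0.23) ≈ 2.77652.
ΔMB = ΔM / m = (−7.961) / 2.77652 ≈ -2.8673 billion.

-2.867 billion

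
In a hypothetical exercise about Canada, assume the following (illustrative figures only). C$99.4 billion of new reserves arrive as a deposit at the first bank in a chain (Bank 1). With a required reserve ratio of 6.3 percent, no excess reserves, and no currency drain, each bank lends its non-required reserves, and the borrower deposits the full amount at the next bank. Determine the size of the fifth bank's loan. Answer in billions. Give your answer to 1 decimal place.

Each bank lends a fraction (1 − rr) = 0.9370 of the deposit it receives, so Bank 5 receives 99.4·0.9370^4 and lends 99.4·0.9370^5 ≈ 71.7934 billion.

C$71.8 billion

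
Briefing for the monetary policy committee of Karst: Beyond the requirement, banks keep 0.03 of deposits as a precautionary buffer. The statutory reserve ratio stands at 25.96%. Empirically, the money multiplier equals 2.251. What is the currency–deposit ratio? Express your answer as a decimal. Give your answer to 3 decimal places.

0.278

Using m = 2.251. From m = (1 + c)/(c + rr + e), rearranging gives 1 + c = m·(c + rr + e), so c·(1 − m) = m·(rr + e) − 1.
Hence c = [m·(rr + e) − 1]/(1 − m) = [2.251 × (0.2596 + 0.03) − 1] / (1 − 2.251) ≈ 0.278266.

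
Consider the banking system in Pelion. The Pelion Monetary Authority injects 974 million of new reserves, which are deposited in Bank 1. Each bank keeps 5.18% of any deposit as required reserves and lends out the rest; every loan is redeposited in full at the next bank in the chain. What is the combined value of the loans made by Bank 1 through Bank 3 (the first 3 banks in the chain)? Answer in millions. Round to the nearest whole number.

Bank i lends (1 − rr)^i of the original deposit: Bank 1 lends 974·0.9482 = 923.5468, Bank 2 lends 974·0.9482² ≈ 875.7071, and so on.
Summing a geometric series: total = 974·[0.9482·(1 − 0.9482^3) / (1 − 0.9482)] ≈ 2629.5993 million.

2630 million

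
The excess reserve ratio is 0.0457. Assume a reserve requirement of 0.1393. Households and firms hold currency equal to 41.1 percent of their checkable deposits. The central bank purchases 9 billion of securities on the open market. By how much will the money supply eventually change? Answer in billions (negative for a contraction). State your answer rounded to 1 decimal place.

The money multiplier is m = (1 + c) / (rr + e + c) = (1 + 0.411) / (0.1393 + 0.0457 + 0.411) ≈ 2.3674.
The purchase adds 9 billion of base, so ΔM = m × ΔMB = 2.3674 × (+9) = 21.3066 billion.

21.3 billion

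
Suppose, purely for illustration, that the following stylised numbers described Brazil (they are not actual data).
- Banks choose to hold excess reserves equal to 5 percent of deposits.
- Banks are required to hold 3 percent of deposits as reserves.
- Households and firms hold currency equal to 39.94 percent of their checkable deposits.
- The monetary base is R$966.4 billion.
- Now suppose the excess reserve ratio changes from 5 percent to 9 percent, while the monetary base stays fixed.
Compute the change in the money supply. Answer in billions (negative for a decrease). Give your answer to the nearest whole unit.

-217 billion

Initially m₁ = (1 + 0.3994) / (0.03 + 0.05 + 0.3994) ≈ 2.9191, so M₁ = 2.9191 × 966.4 ≈ 2821.0182 billion.
After the change m₂ = (1 + 0.3994) / (0.03 + 0.09 + 0.3994) ≈ 2.6943, so M₂ = 2.6943 × 966.4 ≈ 2603.7715 billion.
ΔM = M₂ − M₁ = 2603.7715 − 2821.0182 = -217.2467 billion.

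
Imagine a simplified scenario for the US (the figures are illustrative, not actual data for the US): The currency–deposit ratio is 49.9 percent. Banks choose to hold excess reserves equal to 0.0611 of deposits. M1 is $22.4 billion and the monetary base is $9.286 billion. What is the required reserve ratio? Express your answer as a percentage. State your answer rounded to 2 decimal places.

6.13%

Using m = M/MB = 22.4/9.286 ≈ 2.412233. Since m = (1 + c)/(c + rr + e), the denominator satisfies c + rr + e = (1 + c)/m = (1 + 0.499) / 2.412233 ≈ 0.621416.
With c = 0.499 and e = 0.0611, the required reserve ratio is 0.621416 − 0.499 − 0.0611 = 0.061316.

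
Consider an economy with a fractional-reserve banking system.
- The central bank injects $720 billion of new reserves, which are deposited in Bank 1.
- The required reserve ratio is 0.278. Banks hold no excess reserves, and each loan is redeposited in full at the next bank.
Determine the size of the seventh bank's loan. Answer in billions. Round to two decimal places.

$73.64 billion

Each bank lends a fraction (1 − rr) = 0.7220 of the deposit it receives, so Bank 7 receives 720·0.7220^6 and lends 720·0.7220^7 ≈ 73.6365 billion.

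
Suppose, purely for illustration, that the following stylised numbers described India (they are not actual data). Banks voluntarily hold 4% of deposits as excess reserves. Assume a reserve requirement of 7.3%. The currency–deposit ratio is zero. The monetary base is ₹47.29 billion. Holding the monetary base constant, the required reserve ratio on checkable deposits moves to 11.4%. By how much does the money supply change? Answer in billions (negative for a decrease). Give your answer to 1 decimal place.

Initially m₁ = 1 / (0.073 + 0.04) ≈ 8.8496, so M₁ = 8.8496 × 47.29 ≈ 418.4976 billion.
After the change m₂ = 1 / (0.114 + 0.04) ≈ 6.4935, so M₂ = 6.4935 × 47.29 ≈ 307.0776 billion.
ΔM = M₂ − M₁ = 307.0776 − 418.4976 = -111.42 billion.

-111.4 billion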